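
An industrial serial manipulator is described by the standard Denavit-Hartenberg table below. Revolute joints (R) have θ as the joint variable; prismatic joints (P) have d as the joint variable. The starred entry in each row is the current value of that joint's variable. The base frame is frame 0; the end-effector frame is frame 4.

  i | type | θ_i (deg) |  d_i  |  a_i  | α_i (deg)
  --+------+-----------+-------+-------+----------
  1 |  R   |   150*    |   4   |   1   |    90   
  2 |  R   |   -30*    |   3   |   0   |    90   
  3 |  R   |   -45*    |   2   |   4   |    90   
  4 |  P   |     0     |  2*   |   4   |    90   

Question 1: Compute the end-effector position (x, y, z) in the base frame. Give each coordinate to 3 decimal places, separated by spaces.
-5.218 -1.689 0.147

after link 1: o_1 = (-0.8660, 0.5000, 4.0000)
after link 2: o_2 = (0.6340, 3.0981, 4.0000)
after link 3: o_3 = (-2.0355, 1.3733, 0.8537)
after link 4: o_4 = (-5.2175, -1.6885, 0.1466)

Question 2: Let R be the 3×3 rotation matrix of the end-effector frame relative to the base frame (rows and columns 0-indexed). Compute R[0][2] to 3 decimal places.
-0.433

End-effector z-axis (col 2 of R) = (-0.4330,0.2500,0.8660)
R[0][2] = -0.4330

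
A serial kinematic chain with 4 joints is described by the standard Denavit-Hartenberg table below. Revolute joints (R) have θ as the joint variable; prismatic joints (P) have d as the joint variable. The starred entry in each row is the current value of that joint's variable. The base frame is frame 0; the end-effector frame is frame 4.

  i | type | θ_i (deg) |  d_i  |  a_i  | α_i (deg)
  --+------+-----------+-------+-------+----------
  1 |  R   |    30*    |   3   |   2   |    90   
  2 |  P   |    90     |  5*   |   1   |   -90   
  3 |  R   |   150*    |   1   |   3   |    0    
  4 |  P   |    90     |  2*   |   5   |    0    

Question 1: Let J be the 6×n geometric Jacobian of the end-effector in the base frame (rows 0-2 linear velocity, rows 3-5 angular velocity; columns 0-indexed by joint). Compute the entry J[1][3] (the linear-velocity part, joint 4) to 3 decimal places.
-0.500

prismatic axis z_3 = (-0.8660,-0.5000,0.0000)
J_v[:, 3] = z_3; J_ω[:, 3] = (0,0,0)
entry J[1][3] = -0.5000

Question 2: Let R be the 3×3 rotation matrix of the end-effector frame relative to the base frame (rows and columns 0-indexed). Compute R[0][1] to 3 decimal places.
End-effector y-axis (col 1 of R) = (0.2500,-0.4330,0.8660)
R[0][1] = 0.2500

0.250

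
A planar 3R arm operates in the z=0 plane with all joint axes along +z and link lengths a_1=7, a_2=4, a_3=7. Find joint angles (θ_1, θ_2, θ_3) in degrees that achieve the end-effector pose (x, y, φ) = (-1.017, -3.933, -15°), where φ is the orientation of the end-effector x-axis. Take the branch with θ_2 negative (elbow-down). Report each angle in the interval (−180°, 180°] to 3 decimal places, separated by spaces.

wrist centre = target − a_3·(cos φ, sin φ) = (-7.7785, -2.1213)
cos θ_2 = (65.0045−7²−4²)/(2·7·4) = 0.0001; θ_2 = -89.9954° (elbow-down)
β = atan2(-2.1213,-7.7785) = -164.7458°; ψ = atan2(-4.0000,7.0003) = -29.7437°
θ_1 = β − ψ = -135.0021°
θ_3 = φ − θ_1 − θ_2 = -150.0026° (wrapped to (-180°,180°])

-135.002 -89.995 -150.003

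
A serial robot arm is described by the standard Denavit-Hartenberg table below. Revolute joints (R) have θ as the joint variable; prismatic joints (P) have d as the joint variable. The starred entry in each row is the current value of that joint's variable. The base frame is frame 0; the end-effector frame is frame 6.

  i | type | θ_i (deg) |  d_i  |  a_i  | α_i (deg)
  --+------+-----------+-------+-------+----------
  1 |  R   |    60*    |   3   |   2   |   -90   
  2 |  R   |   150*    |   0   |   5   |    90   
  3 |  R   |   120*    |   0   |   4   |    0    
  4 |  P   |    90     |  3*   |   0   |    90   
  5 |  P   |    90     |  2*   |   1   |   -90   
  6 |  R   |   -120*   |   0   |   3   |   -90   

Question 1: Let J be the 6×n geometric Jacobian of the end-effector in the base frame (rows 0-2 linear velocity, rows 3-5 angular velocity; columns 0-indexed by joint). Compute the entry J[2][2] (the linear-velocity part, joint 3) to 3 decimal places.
3.723

axis z_2 = (0.2500,0.4330,-0.8660); lever o_n−o_2 = (-3.9620,8.0299,-0.0155)
cross product → J_v[:, 2] = (6.9474,3.4351,3.7231)
J_ω[:, 2] = z_2
entry J[2][2] = 3.7231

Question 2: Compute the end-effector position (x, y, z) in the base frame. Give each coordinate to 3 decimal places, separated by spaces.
-5.127 6.012 0.484

after link 1: o_1 = (1.0000, 1.7321, 3.0000)
after link 2: o_2 = (-1.1651, -2.0179, 0.5000)
after link 3: o_3 = (-3.2990, 1.2141, 1.5000)
after link 4: o_4 = (-2.5490, 2.5131, -1.0981)
after link 5: o_5 = (-3.3660, 4.5622, -1.4641)
after link 6: o_6 = (-5.1271, 6.0119, 0.4845)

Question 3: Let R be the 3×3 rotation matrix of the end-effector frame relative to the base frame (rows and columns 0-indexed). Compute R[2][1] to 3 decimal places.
0.433

End-effector y-axis (col 1 of R) = (0.8080,0.3995,0.4330)
R[2][1] = 0.4330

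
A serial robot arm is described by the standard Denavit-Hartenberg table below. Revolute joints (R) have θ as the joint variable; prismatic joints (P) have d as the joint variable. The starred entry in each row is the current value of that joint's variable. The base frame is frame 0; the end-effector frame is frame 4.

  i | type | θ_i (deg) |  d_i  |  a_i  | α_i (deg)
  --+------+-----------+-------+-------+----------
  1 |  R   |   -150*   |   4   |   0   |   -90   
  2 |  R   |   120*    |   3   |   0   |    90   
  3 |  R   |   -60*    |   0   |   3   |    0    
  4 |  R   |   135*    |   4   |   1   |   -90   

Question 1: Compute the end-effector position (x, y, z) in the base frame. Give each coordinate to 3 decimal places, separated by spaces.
-1.554 -2.477 0.477

after link 1: o_1 = (0.0000, 0.0000, 4.0000)
after link 2: o_2 = (1.5000, -2.5981, 4.0000)
after link 3: o_3 = (0.8505, 0.0269, 2.7010)
after link 4: o_4 = (-1.5545, -2.4769, 0.4768)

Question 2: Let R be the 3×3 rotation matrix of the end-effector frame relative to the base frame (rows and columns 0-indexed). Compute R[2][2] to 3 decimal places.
0.837

End-effector z-axis (col 2 of R) = (-0.2888,-0.4656,0.8365)
R[2][2] = 0.8365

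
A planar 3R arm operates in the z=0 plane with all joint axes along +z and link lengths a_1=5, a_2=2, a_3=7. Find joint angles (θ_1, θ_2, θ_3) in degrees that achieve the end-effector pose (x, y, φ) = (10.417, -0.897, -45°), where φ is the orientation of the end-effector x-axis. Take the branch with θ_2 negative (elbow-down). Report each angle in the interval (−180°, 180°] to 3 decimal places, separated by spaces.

45.005 -30.028 -59.977

wrist centre = target − a_3·(cos φ, sin φ) = (5.4673, 4.0527)
cos θ_2 = (46.3156−5²−2²)/(2·5·2) = 0.8658; θ_2 = -30.0280° (elbow-down)
β = atan2(4.0527,5.4673) = 36.5487°; ψ = atan2(-1.0008,6.7316) = -8.4568°
θ_1 = β − ψ = 45.0055°
θ_3 = φ − θ_1 − θ_2 = -59.9774° (wrapped to (-180°,180°])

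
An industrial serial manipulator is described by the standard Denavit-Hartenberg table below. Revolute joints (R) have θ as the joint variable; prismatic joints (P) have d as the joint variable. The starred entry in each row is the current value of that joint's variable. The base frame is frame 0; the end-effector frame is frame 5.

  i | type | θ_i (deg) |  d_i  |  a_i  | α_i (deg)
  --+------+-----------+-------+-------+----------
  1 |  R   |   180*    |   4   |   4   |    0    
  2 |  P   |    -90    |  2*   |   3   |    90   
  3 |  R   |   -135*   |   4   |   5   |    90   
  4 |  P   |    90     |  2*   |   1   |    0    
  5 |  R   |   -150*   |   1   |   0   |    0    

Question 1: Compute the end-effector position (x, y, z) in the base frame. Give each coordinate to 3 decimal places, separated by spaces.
after link 1: o_1 = (-4.0000, 0.0000, 4.0000)
after link 2: o_2 = (-4.0000, 3.0000, 6.0000)
after link 3: o_3 = (0.0000, -0.5355, 2.4645)
after link 4: o_4 = (1.0000, -1.9497, 3.8787)
after link 5: o_5 = (1.0000, -2.6569, 4.5858)

1.000 -2.657 4.586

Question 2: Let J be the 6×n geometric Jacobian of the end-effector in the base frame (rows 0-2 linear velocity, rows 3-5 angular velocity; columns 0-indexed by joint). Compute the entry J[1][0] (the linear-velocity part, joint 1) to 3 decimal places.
1.000

axis z_0 = ẑ; lever o_n−o_0 = (1.0000,-2.6569,4.5858)
cross product → J_v[:, 0] = (2.6569,1.0000,-0.0000)
J_ω[:, 0] = z_0
entry J[1][0] = 1.0000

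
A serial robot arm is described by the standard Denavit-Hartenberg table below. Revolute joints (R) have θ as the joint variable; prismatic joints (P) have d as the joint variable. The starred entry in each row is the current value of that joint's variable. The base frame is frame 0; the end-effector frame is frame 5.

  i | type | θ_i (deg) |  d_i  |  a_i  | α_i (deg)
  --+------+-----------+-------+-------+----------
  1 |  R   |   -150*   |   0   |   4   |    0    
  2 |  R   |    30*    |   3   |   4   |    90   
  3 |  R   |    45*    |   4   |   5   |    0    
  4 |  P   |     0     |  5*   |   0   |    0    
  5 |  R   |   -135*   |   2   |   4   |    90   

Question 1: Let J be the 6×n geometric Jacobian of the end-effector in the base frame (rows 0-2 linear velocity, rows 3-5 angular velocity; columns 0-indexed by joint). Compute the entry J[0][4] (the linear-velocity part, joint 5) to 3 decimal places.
axis z_4 = (-0.8660,0.5000,0.0000); lever o_n−o_4 = (-1.7321,1.0000,-4.0000)
cross product → J_v[:, 4] = (-2.0000,-3.4641,-0.0000)
J_ω[:, 4] = z_4
entry J[0][4] = -2.0000

-2.000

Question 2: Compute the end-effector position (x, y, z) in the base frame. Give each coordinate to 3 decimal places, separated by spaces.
after link 1: o_1 = (-3.4641, -2.0000, 0.0000)
after link 2: o_2 = (-5.4641, -5.4641, 3.0000)
after link 3: o_3 = (-10.6960, -6.5260, 6.5355)
after link 4: o_4 = (-15.0261, -4.0260, 6.5355)
after link 5: o_5 = (-16.7581, -3.0260, 2.5355)

-16.758 -3.026 2.536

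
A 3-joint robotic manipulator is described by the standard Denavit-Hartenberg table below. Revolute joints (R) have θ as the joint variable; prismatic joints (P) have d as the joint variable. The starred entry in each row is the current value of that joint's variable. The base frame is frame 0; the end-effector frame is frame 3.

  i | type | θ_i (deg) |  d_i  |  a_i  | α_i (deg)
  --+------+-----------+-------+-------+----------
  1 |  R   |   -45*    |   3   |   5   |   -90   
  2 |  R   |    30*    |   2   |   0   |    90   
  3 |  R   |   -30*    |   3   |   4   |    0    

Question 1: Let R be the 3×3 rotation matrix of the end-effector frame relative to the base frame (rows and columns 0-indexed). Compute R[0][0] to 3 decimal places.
0.177

End-effector x-axis (col 0 of R) = (0.1768,-0.8839,-0.4330)
R[0][0] = 0.1768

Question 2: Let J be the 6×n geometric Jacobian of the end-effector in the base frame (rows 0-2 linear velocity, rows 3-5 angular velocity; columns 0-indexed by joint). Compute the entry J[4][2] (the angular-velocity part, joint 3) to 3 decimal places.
axis z_2 = (0.3536,-0.3536,0.8660); lever o_n−o_2 = (1.7678,-4.5962,0.8660)
cross product → J_v[:, 2] = (3.6742,1.2247,-1.0000)
J_ω[:, 2] = z_2
entry J[4][2] = -0.3536

-0.354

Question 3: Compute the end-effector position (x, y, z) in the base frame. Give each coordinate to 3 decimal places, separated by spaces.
after link 1: o_1 = (3.5355, -3.5355, 3.0000)
after link 2: o_2 = (4.9497, -2.1213, 3.0000)
after link 3: o_3 = (6.7175, -6.7175, 3.8660)

6.718 -6.718 3.866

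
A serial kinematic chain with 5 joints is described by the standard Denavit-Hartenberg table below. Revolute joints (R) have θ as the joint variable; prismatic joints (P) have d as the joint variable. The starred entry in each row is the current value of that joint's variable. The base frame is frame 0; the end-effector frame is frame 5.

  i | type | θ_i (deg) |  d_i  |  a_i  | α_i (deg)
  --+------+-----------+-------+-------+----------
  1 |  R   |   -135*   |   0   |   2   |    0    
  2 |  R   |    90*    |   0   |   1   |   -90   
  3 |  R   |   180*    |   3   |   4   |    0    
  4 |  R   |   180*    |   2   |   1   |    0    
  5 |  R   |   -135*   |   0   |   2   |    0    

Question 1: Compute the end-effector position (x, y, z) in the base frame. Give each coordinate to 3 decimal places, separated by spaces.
after link 1: o_1 = (-1.4142, -1.4142, 0.0000)
after link 2: o_2 = (-0.7071, -2.1213, 0.0000)
after link 3: o_3 = (-1.4142, 2.8284, -0.0000)
after link 4: o_4 = (0.7071, 3.5355, 0.0000)
after link 5: o_5 = (-0.2929, 4.5355, 1.4142)

-0.293 4.536 1.414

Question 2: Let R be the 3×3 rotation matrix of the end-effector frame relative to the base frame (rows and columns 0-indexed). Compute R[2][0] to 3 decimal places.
0.707

End-effector x-axis (col 0 of R) = (-0.5000,0.5000,0.7071)
R[2][0] = 0.7071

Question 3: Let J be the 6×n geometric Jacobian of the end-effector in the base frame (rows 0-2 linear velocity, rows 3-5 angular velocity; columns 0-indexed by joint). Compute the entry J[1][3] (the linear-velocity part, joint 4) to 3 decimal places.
axis z_3 = (0.7071,0.7071,0.0000); lever o_n−o_3 = (1.1213,1.7071,1.4142)
cross product → J_v[:, 3] = (1.0000,-1.0000,0.4142)
J_ω[:, 3] = z_3
entry J[1][3] = -1.0000

-1.000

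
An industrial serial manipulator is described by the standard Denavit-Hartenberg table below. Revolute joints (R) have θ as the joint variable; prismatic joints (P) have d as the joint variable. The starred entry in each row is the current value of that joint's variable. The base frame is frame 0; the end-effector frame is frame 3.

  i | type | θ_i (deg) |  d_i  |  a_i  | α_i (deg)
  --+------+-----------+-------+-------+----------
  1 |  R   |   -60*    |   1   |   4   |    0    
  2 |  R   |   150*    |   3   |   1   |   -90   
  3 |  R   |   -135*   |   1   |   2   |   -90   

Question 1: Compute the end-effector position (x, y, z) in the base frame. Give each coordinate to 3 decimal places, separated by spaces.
after link 1: o_1 = (2.0000, -3.4641, 1.0000)
after link 2: o_2 = (2.0000, -2.4641, 4.0000)
after link 3: o_3 = (1.0000, -3.8783, 5.4142)

1.000 -3.878 5.414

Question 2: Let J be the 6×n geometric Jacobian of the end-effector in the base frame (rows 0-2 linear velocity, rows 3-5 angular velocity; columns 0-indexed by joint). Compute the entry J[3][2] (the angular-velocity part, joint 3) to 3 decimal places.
-1.000

axis z_2 = (-1.0000,-0.0000,0.0000); lever o_n−o_2 = (-1.0000,-1.4142,1.4142)
cross product → J_v[:, 2] = (-0.0000,1.4142,1.4142)
J_ω[:, 2] = z_2
entry J[3][2] = -1.0000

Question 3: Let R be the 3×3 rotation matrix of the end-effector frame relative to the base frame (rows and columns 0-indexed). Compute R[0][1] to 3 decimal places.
End-effector y-axis (col 1 of R) = (1.0000,0.0000,-0.0000)
R[0][1] = 1.0000

1.000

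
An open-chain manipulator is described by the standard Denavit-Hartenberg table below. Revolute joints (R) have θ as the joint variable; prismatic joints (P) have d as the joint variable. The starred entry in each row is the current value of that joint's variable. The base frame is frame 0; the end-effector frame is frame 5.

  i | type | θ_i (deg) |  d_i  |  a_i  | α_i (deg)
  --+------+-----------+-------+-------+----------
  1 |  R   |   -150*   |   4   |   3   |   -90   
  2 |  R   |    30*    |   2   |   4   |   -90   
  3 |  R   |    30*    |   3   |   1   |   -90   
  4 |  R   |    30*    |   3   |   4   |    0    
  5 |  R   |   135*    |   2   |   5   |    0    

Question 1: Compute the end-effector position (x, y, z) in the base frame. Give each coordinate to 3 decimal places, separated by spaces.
after link 1: o_1 = (-2.5981, -1.5000, 4.0000)
after link 2: o_2 = (-4.5981, -4.9641, 2.0000)
after link 3: o_3 = (-4.1986, -4.1561, -1.0311)
after link 4: o_4 = (-8.3546, -1.5556, -0.0490)
after link 5: o_5 = (-4.6867, -0.2263, 3.6630)

-4.687 -0.226 3.663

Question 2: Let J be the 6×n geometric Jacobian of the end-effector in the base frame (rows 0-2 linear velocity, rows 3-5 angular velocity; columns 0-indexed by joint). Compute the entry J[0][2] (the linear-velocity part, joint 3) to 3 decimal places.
axis z_2 = (0.4330,0.2500,-0.8660); lever o_n−o_2 = (-0.0886,4.7378,1.6630)
cross product → J_v[:, 2] = (4.5188,-0.6433,2.0737)
J_ω[:, 2] = z_2
entry J[0][2] = 4.5188

4.519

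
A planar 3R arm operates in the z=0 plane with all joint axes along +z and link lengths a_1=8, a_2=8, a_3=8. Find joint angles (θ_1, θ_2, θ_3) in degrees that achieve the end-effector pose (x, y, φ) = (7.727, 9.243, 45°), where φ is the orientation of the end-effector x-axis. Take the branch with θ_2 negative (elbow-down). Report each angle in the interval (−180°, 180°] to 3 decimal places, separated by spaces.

135.005 -150.003 59.997

wrist centre = target − a_3·(cos φ, sin φ) = (2.0701, 3.5861)
cos θ_2 = (17.1459−8²−8²)/(2·8·8) = -0.8660; θ_2 = -150.0025° (elbow-down)
β = atan2(3.5861,2.0701) = 60.0038°; ψ = atan2(-3.9997,1.0716) = -75.0013°
θ_1 = β − ψ = 135.0050°
θ_3 = φ − θ_1 − θ_2 = 59.9975° (wrapped to (-180°,180°])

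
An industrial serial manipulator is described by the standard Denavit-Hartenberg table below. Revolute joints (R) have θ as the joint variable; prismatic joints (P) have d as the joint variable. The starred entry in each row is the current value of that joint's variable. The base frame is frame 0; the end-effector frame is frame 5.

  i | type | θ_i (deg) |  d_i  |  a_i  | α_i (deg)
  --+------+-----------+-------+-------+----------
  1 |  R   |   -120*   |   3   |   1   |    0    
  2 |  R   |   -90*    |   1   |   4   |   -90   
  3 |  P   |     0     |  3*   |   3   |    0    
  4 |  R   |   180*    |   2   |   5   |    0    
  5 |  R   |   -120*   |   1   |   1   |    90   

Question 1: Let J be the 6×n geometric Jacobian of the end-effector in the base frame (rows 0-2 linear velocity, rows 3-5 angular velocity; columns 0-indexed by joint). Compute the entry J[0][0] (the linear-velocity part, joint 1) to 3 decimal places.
4.812

axis z_0 = ẑ; lever o_n−o_0 = (-5.6651,-4.8122,3.1340)
cross product → J_v[:, 0] = (4.8122,-5.6651,0.0000)
J_ω[:, 0] = z_0
entry J[0][0] = 4.8122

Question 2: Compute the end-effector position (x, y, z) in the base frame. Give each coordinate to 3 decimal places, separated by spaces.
after link 1: o_1 = (-0.5000, -0.8660, 3.0000)
after link 2: o_2 = (-3.9641, 1.1340, 4.0000)
after link 3: o_3 = (-8.0622, 0.0359, 4.0000)
after link 4: o_4 = (-4.7321, -4.1962, 4.0000)
after link 5: o_5 = (-5.6651, -4.8122, 3.1340)

-5.665 -4.812 3.134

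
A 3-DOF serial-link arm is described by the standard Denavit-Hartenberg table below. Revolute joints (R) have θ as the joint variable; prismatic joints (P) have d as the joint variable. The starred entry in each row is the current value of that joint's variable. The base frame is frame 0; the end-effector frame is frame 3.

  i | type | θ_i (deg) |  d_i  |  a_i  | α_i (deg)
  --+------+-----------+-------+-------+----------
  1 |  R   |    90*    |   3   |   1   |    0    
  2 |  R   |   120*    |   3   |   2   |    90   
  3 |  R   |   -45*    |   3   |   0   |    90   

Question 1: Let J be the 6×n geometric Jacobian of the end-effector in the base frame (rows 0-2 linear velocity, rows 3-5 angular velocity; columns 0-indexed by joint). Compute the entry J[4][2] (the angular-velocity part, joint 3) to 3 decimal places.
axis z_2 = (-0.5000,0.8660,0.0000); lever o_n−o_2 = (-1.5000,2.5981,0.0000)
cross product → J_v[:, 2] = (-0.0000,-0.0000,0.0000)
J_ω[:, 2] = z_2
entry J[4][2] = 0.8660

0.866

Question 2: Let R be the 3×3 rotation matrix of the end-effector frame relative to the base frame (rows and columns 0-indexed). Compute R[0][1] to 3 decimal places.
End-effector y-axis (col 1 of R) = (-0.5000,0.8660,0.0000)
R[0][1] = -0.5000

-0.500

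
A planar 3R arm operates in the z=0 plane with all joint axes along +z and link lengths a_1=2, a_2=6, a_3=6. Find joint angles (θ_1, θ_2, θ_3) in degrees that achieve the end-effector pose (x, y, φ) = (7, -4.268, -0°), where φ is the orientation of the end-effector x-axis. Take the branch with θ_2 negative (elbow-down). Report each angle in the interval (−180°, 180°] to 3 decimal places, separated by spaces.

wrist centre = target − a_3·(cos φ, sin φ) = (1.0000, -4.2680)
cos θ_2 = (19.2158−2²−6²)/(2·2·6) = -0.8660; θ_2 = -149.9979° (elbow-down)
β = atan2(-4.2680,1.0000) = -76.8134°; ψ = atan2(-3.0002,-3.1960) = -136.8105°
θ_1 = β − ψ = 59.9971°
θ_3 = φ − θ_1 − θ_2 = 90.0008° (wrapped to (-180°,180°])

59.997 -149.998 90.001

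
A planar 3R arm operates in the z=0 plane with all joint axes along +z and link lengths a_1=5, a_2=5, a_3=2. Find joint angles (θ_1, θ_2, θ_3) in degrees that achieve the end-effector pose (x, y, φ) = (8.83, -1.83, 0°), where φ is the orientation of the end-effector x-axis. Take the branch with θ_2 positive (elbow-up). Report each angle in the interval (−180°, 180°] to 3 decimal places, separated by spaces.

wrist centre = target − a_3·(cos φ, sin φ) = (6.8300, -1.8300)
cos θ_2 = (49.9978−5²−5²)/(2·5·5) = -0.0000; θ_2 = 90.0025° (elbow-up)
β = atan2(-1.8300,6.8300) = -14.9993°; ψ = atan2(5.0000,4.9998) = 45.0013°
θ_1 = β − ψ = -60.0005°
θ_3 = φ − θ_1 − θ_2 = -30.0020° (wrapped to (-180°,180°])

-60.001 90.003 -30.002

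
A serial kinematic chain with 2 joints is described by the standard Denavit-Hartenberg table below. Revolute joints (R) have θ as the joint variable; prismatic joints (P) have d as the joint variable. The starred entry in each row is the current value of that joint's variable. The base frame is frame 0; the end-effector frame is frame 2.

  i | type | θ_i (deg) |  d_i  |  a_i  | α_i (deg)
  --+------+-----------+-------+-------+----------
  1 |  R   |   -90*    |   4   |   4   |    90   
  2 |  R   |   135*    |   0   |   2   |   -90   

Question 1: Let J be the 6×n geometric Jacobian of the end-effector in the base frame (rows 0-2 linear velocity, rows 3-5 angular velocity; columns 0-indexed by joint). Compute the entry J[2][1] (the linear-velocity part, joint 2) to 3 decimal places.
-1.414

axis z_1 = (-1.0000,-0.0000,0.0000); lever o_n−o_1 = (0.0000,1.4142,1.4142)
cross product → J_v[:, 1] = (-0.0000,1.4142,-1.4142)
J_ω[:, 1] = z_1
entry J[2][1] = -1.4142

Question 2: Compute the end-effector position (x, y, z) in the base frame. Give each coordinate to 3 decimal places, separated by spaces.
after link 1: o_1 = (0.0000, -4.0000, 4.0000)
after link 2: o_2 = (0.0000, -2.5858, 5.4142)

0.000 -2.586 5.414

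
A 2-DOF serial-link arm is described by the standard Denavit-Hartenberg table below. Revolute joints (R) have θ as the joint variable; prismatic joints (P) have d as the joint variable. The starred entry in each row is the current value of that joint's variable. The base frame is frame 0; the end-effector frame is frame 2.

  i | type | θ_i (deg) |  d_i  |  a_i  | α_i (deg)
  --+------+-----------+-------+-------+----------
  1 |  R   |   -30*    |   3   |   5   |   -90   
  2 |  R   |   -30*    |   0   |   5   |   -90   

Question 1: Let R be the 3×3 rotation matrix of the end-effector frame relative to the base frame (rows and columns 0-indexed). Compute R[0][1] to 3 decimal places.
End-effector y-axis (col 1 of R) = (-0.5000,-0.8660,-0.0000)
R[0][1] = -0.5000

-0.500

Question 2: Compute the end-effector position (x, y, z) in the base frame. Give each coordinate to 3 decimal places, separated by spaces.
after link 1: o_1 = (4.3301, -2.5000, 3.0000)
after link 2: o_2 = (8.0801, -4.6651, 5.5000)

8.080 -4.665 5.500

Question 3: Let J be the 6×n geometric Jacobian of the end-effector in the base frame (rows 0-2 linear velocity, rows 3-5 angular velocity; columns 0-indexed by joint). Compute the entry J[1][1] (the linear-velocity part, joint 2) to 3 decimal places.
axis z_1 = (0.5000,0.8660,0.0000); lever o_n−o_1 = (3.7500,-2.1651,2.5000)
cross product → J_v[:, 1] = (2.1651,-1.2500,-4.3301)
J_ω[:, 1] = z_1
entry J[1][1] = -1.2500

-1.250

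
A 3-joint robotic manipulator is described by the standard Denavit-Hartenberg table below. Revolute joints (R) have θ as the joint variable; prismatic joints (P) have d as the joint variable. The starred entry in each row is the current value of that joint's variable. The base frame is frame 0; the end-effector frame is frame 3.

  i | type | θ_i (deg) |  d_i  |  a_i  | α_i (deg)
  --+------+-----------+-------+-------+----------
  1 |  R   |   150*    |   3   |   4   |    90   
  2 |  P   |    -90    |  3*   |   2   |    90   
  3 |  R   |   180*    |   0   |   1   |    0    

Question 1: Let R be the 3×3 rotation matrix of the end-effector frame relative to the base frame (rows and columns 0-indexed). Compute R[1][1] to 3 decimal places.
-0.866

End-effector y-axis (col 1 of R) = (-0.5000,-0.8660,0.0000)
R[1][1] = -0.8660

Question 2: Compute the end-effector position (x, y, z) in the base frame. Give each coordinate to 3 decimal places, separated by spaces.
-1.964 4.598 2.000

after link 1: o_1 = (-3.4641, 2.0000, 3.0000)
after link 2: o_2 = (-1.9641, 4.5981, 1.0000)
after link 3: o_3 = (-1.9641, 4.5981, 2.0000)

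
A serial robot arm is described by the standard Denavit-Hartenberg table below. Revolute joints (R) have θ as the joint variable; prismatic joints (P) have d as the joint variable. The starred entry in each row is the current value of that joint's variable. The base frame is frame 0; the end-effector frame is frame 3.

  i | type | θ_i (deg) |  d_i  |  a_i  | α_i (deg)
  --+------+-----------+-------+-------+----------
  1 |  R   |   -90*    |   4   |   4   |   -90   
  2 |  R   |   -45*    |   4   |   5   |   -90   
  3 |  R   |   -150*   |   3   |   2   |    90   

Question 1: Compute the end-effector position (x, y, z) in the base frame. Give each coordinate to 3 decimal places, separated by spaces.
after link 1: o_1 = (0.0000, -4.0000, 4.0000)
after link 2: o_2 = (4.0000, -7.5355, 7.5355)
after link 3: o_3 = (5.0000, -8.4321, 4.1895)

5.000 -8.432 4.189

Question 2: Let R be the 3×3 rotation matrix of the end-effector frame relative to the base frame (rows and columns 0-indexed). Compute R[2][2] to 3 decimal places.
-0.354

End-effector z-axis (col 2 of R) = (-0.8660,0.3536,-0.3536)
R[2][2] = -0.3536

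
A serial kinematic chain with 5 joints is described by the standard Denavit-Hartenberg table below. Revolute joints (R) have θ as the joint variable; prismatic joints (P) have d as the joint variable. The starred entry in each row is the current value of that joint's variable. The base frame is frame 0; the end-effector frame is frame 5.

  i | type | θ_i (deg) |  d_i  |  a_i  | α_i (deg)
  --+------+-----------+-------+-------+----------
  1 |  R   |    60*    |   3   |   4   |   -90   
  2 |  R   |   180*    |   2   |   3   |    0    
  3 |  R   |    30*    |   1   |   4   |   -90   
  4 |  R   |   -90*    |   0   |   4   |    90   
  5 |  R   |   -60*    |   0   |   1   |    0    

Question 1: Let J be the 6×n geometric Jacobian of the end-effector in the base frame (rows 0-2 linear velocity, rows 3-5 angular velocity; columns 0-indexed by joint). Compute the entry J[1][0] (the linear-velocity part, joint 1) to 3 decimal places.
-7.944

axis z_0 = ẑ; lever o_n−o_0 = (-7.9437,1.2410,4.2500)
cross product → J_v[:, 0] = (-1.2410,-7.9437,0.0000)
J_ω[:, 0] = z_0
entry J[1][0] = -7.9437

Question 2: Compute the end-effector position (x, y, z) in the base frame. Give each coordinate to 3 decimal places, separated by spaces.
-7.944 1.241 4.250

after link 1: o_1 = (2.0000, 3.4641, 3.0000)
after link 2: o_2 = (-1.2321, 1.8660, 3.0000)
after link 3: o_3 = (-3.8301, -0.6340, 5.0000)
after link 4: o_4 = (-7.2942, 1.3660, 5.0000)
after link 5: o_5 = (-7.9437, 1.2410, 4.2500)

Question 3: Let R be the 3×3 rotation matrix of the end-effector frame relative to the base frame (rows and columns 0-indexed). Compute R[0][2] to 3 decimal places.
End-effector z-axis (col 2 of R) = (0.4330,0.7500,-0.5000)
R[0][2] = 0.4330

0.433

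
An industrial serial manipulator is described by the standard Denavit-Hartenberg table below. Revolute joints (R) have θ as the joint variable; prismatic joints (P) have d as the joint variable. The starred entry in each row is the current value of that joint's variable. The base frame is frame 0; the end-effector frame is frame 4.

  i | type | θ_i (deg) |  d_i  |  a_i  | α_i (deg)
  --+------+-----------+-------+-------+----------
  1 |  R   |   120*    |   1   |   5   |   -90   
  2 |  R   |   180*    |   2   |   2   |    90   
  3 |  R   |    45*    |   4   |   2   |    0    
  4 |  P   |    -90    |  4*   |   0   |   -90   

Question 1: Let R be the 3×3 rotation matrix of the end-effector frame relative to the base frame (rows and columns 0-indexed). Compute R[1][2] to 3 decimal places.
-0.966

End-effector z-axis (col 2 of R) = (-0.2588,-0.9659,-0.0000)
R[1][2] = -0.9659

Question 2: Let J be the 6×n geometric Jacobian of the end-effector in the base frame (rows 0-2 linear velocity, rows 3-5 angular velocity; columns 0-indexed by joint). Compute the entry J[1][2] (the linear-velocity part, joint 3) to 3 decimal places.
0.518

axis z_2 = (-0.0000,0.0000,-1.0000); lever o_n−o_2 = (-0.5176,-1.9319,-8.0000)
cross product → J_v[:, 2] = (-1.9319,0.5176,0.0000)
J_ω[:, 2] = z_2
entry J[1][2] = 0.5176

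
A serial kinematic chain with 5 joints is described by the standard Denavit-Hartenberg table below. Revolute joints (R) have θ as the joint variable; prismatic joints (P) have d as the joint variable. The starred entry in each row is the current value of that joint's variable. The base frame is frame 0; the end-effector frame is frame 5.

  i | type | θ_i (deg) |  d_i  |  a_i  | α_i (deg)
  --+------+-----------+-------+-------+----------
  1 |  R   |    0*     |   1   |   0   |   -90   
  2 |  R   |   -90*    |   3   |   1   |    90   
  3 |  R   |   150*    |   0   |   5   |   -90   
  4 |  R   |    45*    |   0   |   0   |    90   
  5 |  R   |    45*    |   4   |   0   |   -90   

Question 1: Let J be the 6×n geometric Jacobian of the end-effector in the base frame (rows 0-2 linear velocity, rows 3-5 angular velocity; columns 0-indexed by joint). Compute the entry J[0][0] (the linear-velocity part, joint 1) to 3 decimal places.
axis z_0 = ẑ; lever o_n−o_0 = (-2.8284,6.9142,-4.7796)
cross product → J_v[:, 0] = (-6.9142,-2.8284,0.0000)
J_ω[:, 0] = z_0
entry J[0][0] = -6.9142

-6.914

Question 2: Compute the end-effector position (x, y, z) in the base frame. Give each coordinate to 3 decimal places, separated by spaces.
after link 1: o_1 = (0.0000, 0.0000, 1.0000)
after link 2: o_2 = (0.0000, 3.0000, 2.0000)
after link 3: o_3 = (-0.0000, 5.5000, -2.3301)
after link 4: o_4 = (-0.0000, 5.5000, -2.3301)
after link 5: o_5 = (-2.8284, 6.9142, -4.7796)

-2.828 6.914 -4.780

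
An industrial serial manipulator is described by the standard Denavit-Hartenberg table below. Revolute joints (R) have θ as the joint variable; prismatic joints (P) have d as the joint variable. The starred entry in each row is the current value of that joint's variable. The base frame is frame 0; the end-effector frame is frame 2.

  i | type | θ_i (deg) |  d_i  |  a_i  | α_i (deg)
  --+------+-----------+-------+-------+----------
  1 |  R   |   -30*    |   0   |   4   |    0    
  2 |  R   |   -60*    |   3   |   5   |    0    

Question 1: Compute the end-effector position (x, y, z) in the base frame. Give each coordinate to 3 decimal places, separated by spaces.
3.464 -7.000 3.000

after link 1: o_1 = (3.4641, -2.0000, 0.0000)
after link 2: o_2 = (3.4641, -7.0000, 3.0000)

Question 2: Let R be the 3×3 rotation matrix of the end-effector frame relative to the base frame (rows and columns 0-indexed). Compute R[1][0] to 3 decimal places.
-1.000

End-effector x-axis (col 0 of R) = (0.0000,-1.0000,0.0000)
R[1][0] = -1.0000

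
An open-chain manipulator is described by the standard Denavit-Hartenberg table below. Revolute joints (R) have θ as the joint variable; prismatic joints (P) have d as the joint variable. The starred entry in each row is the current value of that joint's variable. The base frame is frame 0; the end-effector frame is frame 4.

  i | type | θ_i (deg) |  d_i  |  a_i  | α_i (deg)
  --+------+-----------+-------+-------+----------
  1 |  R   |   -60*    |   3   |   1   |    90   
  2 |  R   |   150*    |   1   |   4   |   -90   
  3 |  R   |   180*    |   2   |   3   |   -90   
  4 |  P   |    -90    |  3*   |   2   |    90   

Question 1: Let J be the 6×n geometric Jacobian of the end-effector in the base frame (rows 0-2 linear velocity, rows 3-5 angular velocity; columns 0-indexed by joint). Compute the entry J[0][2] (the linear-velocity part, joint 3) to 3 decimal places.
-3.897

axis z_2 = (-0.2500,0.4330,-0.8660); lever o_n−o_2 = (-2.2990,-2.0179,-4.9641)
cross product → J_v[:, 2] = (-3.8971,0.7500,1.5000)
J_ω[:, 2] = z_2
entry J[0][2] = -3.8971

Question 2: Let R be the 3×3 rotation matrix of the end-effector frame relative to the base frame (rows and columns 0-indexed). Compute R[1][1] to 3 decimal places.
End-effector y-axis (col 1 of R) = (-0.8660,-0.5000,-0.0000)
R[1][1] = -0.5000

-0.500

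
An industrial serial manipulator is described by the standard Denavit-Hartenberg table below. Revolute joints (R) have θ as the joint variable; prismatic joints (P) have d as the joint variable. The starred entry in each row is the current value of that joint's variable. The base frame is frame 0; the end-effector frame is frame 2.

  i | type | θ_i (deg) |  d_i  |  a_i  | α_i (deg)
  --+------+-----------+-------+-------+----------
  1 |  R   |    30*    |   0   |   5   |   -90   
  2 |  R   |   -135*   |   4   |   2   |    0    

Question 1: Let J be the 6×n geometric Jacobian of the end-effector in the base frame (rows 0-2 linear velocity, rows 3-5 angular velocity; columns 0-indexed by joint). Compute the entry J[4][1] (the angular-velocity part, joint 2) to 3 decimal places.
0.866

axis z_1 = (-0.5000,0.8660,0.0000); lever o_n−o_1 = (-3.2247,2.7570,1.4142)
cross product → J_v[:, 1] = (1.2247,0.7071,1.4142)
J_ω[:, 1] = z_1
entry J[4][1] = 0.8660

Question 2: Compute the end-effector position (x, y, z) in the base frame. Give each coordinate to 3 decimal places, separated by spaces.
after link 1: o_1 = (4.3301, 2.5000, 0.0000)
after link 2: o_2 = (1.1054, 5.2570, 1.4142)

1.105 5.257 1.414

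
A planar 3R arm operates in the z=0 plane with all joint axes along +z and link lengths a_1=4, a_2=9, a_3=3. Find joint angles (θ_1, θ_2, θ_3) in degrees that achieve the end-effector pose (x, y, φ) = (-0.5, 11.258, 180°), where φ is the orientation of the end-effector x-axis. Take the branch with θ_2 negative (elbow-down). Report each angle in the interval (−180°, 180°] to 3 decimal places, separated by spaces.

120.005 -60.007 120.002

wrist centre = target − a_3·(cos φ, sin φ) = (2.5000, 11.2580)
cos θ_2 = (132.9926−4²−9²)/(2·4·9) = 0.4999; θ_2 = -60.0068° (elbow-down)
β = atan2(11.2580,2.5000) = 77.4798°; ψ = atan2(-7.7948,8.4991) = -42.5249°
θ_1 = β − ψ = 120.0047°
θ_3 = φ − θ_1 − θ_2 = 120.0021° (wrapped to (-180°,180°])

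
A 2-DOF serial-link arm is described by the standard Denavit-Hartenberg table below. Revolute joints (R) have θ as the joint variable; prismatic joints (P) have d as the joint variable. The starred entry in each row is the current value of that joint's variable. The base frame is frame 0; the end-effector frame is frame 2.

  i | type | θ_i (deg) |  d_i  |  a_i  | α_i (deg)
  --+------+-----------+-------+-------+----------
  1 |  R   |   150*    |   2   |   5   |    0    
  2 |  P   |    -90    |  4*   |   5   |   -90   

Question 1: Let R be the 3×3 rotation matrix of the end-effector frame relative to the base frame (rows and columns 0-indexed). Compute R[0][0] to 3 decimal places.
End-effector x-axis (col 0 of R) = (0.5000,0.8660,0.0000)
R[0][0] = 0.5000

0.500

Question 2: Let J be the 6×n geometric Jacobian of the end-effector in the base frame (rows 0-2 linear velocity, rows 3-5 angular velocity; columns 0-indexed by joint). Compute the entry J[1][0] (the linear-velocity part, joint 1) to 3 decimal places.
axis z_0 = ẑ; lever o_n−o_0 = (-1.8301,6.8301,6.0000)
cross product → J_v[:, 0] = (-6.8301,-1.8301,0.0000)
J_ω[:, 0] = z_0
entry J[1][0] = -1.8301

-1.830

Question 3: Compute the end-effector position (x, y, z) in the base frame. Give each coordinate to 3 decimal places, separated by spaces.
after link 1: o_1 = (-4.3301, 2.5000, 2.0000)
after link 2: o_2 = (-1.8301, 6.8301, 6.0000)

-1.830 6.830 6.000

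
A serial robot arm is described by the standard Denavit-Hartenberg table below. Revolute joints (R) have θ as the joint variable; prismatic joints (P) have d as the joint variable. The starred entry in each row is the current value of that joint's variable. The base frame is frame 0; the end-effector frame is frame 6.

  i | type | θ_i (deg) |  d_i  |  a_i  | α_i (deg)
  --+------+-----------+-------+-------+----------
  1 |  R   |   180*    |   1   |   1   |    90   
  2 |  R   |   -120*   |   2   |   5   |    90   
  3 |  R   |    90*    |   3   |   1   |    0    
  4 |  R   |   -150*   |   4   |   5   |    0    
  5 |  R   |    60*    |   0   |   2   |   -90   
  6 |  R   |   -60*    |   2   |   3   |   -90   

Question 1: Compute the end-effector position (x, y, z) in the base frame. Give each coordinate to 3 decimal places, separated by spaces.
after link 1: o_1 = (-1.0000, 0.0000, 1.0000)
after link 2: o_2 = (1.5000, 2.0000, -3.3301)
after link 3: o_3 = (4.0981, 3.0000, -1.8301)
after link 4: o_4 = (8.8122, -1.3301, -1.9952)
after link 5: o_5 = (9.8122, -1.3301, -3.7272)
after link 6: o_6 = (12.8122, 0.6699, -3.7272)

12.812 0.670 -3.727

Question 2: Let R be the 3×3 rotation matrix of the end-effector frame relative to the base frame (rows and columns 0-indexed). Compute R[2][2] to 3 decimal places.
-1.000

End-effector z-axis (col 2 of R) = (-0.0000,-0.0000,-1.0000)
R[2][2] = -1.0000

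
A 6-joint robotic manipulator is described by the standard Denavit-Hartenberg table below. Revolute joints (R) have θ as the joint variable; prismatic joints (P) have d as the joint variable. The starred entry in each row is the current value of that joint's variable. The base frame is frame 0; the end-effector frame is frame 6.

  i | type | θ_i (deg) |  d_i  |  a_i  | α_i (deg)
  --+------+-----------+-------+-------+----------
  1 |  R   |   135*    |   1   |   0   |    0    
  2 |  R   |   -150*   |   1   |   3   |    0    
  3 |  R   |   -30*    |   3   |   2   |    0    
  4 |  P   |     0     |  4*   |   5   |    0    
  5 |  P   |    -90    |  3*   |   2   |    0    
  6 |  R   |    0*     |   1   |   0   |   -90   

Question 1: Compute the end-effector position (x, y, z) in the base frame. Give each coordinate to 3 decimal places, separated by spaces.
after link 1: o_1 = (0.0000, 0.0000, 1.0000)
after link 2: o_2 = (2.8978, -0.7765, 2.0000)
after link 3: o_3 = (4.3120, -2.1907, 5.0000)
after link 4: o_4 = (7.8475, -5.7262, 9.0000)
after link 5: o_5 = (6.4333, -7.1404, 12.0000)
after link 6: o_6 = (6.4333, -7.1404, 13.0000)

6.433 -7.140 13.000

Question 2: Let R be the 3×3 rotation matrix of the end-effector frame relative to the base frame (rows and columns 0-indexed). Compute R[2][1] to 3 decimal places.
End-effector y-axis (col 1 of R) = (0.0000,-0.0000,-1.0000)
R[2][1] = -1.0000

-1.000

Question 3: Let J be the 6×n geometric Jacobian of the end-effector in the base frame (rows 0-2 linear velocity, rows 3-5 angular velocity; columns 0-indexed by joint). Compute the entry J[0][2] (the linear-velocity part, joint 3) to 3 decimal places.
6.364

axis z_2 = (0.0000,0.0000,1.0000); lever o_n−o_2 = (3.5355,-6.3640,11.0000)
cross product → J_v[:, 2] = (6.3640,3.5355,-0.0000)
J_ω[:, 2] = z_2
entry J[0][2] = 6.3640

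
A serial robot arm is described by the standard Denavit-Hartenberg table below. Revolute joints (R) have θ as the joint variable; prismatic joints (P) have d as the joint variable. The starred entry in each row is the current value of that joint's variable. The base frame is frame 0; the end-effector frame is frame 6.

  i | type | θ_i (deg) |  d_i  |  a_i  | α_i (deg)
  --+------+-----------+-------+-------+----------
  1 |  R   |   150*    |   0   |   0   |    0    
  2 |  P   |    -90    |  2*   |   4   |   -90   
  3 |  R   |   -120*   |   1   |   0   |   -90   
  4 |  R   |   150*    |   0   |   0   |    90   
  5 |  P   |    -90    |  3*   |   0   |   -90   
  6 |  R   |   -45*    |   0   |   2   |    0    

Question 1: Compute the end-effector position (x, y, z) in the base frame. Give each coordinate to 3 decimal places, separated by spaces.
3.280 0.036 3.204

after link 1: o_1 = (0.0000, 0.0000, 0.0000)
after link 2: o_2 = (2.0000, 3.4641, 2.0000)
after link 3: o_3 = (1.1340, 3.9641, 2.0000)
after link 4: o_4 = (1.1340, 3.9641, 2.0000)
after link 5: o_5 = (3.0090, 2.0155, 3.2990)
after link 6: o_6 = (3.2805, 0.0363, 3.2043)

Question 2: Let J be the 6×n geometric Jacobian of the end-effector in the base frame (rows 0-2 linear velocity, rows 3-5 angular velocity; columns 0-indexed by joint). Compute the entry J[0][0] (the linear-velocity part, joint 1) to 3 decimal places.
axis z_0 = ẑ; lever o_n−o_0 = (3.2805,0.0363,3.2043)
cross product → J_v[:, 0] = (-0.0363,3.2805,0.0000)
J_ω[:, 0] = z_0
entry J[0][0] = -0.0363

-0.036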